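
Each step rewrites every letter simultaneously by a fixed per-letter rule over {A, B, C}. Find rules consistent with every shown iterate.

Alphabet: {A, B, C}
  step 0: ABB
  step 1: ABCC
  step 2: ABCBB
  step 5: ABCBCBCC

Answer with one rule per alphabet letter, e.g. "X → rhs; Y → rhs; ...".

A->AB, B->C, C->B

  step 1 ⇒ step 2: ABCC ⇒ AB·C·B·B
    A ↦ AB
    B ↦ C
    C ↦ B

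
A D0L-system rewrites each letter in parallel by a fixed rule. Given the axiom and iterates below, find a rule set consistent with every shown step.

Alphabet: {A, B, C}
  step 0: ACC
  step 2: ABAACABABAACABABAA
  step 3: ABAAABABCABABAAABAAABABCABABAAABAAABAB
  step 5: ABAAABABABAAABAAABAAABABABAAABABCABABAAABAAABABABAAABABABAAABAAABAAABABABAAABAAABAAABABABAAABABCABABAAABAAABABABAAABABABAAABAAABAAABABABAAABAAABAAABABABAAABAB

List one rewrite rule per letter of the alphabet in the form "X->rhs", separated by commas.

A->AB, B->AA, C->CAB

  step 2 ⇒ step 3: ABAACABABAACABABAA ⇒ AB·AA·AB·AB·CAB·AB·AA·AB·AA·AB·AB·CAB·AB·AA·AB·AA·AB·AB
    A ↦ AB
    B ↦ AA
    C ↦ CAB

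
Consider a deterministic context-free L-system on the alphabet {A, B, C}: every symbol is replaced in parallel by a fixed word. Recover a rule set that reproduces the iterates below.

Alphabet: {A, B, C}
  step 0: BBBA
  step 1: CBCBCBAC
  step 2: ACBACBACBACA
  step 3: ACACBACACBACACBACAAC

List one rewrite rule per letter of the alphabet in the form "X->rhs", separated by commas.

  step 2 ⇒ step 3: ACBACBACBACA ⇒ AC·A·CB·AC·A·CB·AC·A·CB·AC·A·AC
    A ↦ AC
    B ↦ CB
    C ↦ A

A->AC, B->CB, C->A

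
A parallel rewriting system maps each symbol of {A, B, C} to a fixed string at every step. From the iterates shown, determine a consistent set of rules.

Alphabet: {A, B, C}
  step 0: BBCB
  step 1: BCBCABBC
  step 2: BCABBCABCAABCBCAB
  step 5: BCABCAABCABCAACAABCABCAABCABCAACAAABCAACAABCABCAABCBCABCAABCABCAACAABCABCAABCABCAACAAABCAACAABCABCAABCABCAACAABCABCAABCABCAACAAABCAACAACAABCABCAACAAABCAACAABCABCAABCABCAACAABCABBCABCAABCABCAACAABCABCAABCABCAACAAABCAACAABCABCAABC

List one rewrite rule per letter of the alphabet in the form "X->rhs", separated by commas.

A->CAA, B->BC, C->AB

  step 1 ⇒ step 2: BCBCABBC ⇒ BC·AB·BC·AB·CAA·BC·BC·AB
    A ↦ CAA
    B ↦ BC
    C ↦ AB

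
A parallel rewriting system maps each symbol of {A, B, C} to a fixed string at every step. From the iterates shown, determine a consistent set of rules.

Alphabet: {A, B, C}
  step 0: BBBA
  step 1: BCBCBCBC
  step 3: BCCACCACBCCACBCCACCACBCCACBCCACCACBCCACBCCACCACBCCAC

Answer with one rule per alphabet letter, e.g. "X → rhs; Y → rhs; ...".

  step 0 ⇒ step 1: BBBA ⇒ BC·BC·BC·BC
    A ↦ BC
    B ↦ BC
    C ↦ CAC  (constrained at step 1)

A->BC, B->BC, C->CAC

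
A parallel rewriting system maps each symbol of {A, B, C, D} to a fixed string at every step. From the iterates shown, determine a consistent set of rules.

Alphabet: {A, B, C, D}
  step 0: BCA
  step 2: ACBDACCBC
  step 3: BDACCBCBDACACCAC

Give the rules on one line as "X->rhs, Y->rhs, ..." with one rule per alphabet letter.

A->BD, B->C, C->AC, D->BC

  step 2 ⇒ step 3: ACBDACCBC ⇒ BD·AC·C·BC·BD·AC·AC·C·AC
    A ↦ BD
    B ↦ C
    C ↦ AC
    D ↦ BC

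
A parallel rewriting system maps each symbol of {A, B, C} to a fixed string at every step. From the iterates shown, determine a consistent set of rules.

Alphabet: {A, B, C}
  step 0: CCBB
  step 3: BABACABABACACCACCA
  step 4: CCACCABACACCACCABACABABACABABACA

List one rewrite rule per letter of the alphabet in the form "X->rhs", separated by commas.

A->CA, B->C, C->BA

  step 3 ⇒ step 4: BABACABABACACCACCA ⇒ C·CA·C·CA·BA·CA·C·CA·C·CA·BA·CA·BA·BA·CA·BA·BA·CA
    A ↦ CA
    B ↦ C
    C ↦ BA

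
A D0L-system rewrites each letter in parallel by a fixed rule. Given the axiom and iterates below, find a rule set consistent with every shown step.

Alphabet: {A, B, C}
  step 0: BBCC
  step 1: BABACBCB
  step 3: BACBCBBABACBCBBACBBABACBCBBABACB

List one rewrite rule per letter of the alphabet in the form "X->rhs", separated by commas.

A->CB, B->BA, C->CB

  step 0 ⇒ step 1: BBCC ⇒ BA·BA·CB·CB
    B ↦ BA
    C ↦ CB
    A ↦ CB  (constrained at step 1)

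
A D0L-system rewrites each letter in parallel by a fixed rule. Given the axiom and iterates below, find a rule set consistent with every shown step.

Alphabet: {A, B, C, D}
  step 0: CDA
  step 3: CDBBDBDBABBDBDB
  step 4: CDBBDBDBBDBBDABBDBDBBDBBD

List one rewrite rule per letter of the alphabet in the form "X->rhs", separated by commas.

  step 3 ⇒ step 4: CDBBDBDBABBDBDB ⇒ CD·B·BD·BD·B·BD·B·BD·AB·BD·BD·B·BD·B·BD
    A ↦ AB
    B ↦ BD
    C ↦ CD
    D ↦ B

A->AB, B->BD, C->CD, D->B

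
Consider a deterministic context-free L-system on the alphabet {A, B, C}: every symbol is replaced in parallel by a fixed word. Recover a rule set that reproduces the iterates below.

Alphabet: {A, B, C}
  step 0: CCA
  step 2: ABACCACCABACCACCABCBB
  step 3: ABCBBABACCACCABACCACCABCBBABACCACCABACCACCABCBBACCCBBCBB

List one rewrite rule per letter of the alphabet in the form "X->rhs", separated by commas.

  step 2 ⇒ step 3: ABACCACCABACCACCABCBB ⇒ AB·CBB·AB·ACC·ACC·AB·ACC·ACC·AB·CBB·AB·ACC·ACC·AB·ACC·ACC·AB·CBB·ACC·CBB·CBB
    A ↦ AB
    B ↦ CBB
    C ↦ ACC

A->AB, B->CBB, C->ACC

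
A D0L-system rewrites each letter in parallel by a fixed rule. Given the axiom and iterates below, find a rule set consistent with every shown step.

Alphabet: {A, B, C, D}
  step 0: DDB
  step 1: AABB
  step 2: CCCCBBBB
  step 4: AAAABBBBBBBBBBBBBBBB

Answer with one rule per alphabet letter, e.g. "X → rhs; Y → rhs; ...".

A->CC, B->BB, C->D, D->A

  step 1 ⇒ step 2: AABB ⇒ CC·CC·BB·BB
    A ↦ CC
    B ↦ BB
    C ↦ D  (constrained at step 2)
  step 0 ⇒ step 1: DDB ⇒ A·A·BB
    D ↦ A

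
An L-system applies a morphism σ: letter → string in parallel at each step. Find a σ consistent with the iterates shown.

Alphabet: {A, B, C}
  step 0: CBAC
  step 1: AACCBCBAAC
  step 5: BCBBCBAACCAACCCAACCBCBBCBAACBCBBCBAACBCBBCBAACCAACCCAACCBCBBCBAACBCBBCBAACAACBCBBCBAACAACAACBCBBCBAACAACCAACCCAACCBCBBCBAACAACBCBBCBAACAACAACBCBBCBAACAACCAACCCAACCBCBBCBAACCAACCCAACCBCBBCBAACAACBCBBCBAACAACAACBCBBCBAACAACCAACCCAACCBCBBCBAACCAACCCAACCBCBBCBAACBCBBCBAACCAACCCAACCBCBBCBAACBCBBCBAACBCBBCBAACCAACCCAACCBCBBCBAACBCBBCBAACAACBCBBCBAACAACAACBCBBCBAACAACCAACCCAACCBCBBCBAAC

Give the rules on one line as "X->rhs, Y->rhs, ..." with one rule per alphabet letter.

  step 0 ⇒ step 1: CBAC ⇒ AAC·C·BCB·AAC
    A ↦ BCB
    B ↦ C
    C ↦ AAC

A->BCB, B->C, C->AAC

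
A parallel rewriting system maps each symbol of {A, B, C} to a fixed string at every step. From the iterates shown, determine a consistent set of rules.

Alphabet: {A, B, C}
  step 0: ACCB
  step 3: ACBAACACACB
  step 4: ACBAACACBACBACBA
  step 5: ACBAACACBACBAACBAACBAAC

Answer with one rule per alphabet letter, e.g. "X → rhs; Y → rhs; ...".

A->AC, B->A, C->B

  step 4 ⇒ step 5: ACBAACACBACBACBA ⇒ AC·B·A·AC·AC·B·AC·B·A·AC·B·A·AC·B·A·AC
    A ↦ AC
    B ↦ A
    C ↦ B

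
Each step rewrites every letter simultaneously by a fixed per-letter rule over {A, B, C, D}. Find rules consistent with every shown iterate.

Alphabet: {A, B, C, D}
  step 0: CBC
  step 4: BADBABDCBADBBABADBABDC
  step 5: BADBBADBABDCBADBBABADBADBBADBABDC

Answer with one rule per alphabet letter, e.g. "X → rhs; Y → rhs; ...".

A->D, B->BA, C->DC, D->B

  step 4 ⇒ step 5: BADBABDCBADBBABADBABDC ⇒ BA·D·B·BA·D·BA·B·DC·BA·D·B·BA·BA·D·BA·D·B·BA·D·BA·B·DC
    A ↦ D
    B ↦ BA
    C ↦ DC
    D ↦ B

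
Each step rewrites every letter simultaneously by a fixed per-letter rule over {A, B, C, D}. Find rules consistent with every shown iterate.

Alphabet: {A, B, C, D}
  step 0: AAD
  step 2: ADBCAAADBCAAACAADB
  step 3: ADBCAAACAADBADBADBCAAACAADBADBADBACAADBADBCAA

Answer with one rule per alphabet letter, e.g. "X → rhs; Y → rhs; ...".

A->ADB, B->A, C->ACA, D->CA

  step 2 ⇒ step 3: ADBCAAADBCAAACAADB ⇒ ADB·CA·A·ACA·ADB·ADB·ADB·CA·A·ACA·ADB·ADB·ADB·ACA·ADB·ADB·CA·A
    A ↦ ADB
    B ↦ A
    C ↦ ACA
    D ↦ CA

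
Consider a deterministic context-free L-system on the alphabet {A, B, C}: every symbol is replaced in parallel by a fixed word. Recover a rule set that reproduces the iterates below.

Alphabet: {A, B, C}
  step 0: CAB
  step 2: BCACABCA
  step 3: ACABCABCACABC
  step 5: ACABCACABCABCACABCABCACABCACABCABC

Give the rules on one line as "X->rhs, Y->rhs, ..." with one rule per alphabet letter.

  step 2 ⇒ step 3: BCACABCA ⇒ AC·A·BC·A·BC·AC·A·BC
    A ↦ BC
    B ↦ AC
    C ↦ A

A->BC, B->AC, C->A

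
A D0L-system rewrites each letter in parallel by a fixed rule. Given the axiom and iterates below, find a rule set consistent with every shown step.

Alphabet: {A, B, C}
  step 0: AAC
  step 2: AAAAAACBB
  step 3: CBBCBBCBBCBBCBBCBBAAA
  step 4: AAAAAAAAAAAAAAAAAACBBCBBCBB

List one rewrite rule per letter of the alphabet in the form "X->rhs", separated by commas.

A->CBB, B->A, C->A

  step 3 ⇒ step 4: CBBCBBCBBCBBCBBCBBAAA ⇒ A·A·A·A·A·A·A·A·A·A·A·A·A·A·A·A·A·A·CBB·CBB·CBB
    A ↦ CBB
    B ↦ A
    C ↦ A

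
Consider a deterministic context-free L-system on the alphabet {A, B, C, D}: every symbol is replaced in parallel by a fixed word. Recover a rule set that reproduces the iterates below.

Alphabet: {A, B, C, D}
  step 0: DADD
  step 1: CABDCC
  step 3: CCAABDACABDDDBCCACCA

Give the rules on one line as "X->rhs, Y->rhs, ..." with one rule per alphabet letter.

  step 0 ⇒ step 1: DADD ⇒ C·ABD·C·C
    A ↦ ABD
    D ↦ C
    B ↦ A  (constrained at step 1)
    C ↦ DDB  (constrained at step 1)

A->ABD, B->A, C->DDB, D->C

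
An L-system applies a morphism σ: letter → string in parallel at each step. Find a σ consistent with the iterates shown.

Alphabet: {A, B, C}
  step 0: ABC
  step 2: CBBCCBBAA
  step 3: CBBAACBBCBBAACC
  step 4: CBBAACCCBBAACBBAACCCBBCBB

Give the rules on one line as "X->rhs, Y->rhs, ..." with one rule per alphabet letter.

  step 3 ⇒ step 4: CBBAACBBCBBAACC ⇒ CBB·A·A·C·C·CBB·A·A·CBB·A·A·C·C·CBB·CBB
    A ↦ C
    B ↦ A
    C ↦ CBB

A->C, B->A, C->CBB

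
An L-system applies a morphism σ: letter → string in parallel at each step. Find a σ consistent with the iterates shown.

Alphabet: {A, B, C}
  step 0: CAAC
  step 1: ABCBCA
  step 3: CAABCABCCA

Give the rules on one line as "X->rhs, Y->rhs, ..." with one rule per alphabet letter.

  step 0 ⇒ step 1: CAAC ⇒ A·BC·BC·A
    A ↦ BC
    C ↦ A
    B ↦ C  (constrained at step 1)

A->BC, B->C, C->A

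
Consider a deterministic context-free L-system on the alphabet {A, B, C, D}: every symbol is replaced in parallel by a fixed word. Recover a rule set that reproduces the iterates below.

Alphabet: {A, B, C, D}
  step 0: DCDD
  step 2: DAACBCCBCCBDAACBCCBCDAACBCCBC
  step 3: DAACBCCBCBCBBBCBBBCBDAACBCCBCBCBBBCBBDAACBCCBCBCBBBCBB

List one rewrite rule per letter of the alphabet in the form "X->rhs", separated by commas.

A->CBC, B->CB, C->B, D->DAA

  step 2 ⇒ step 3: DAACBCCBCCBDAACBCCBCDAACBCCBC ⇒ DAA·CBC·CBC·B·CB·B·B·CB·B·B·CB·DAA·CBC·CBC·B·CB·B·B·CB·B·DAA·CBC·CBC·B·CB·B·B·CB·B
    A ↦ CBC
    B ↦ CB
    C ↦ B
    D ↦ DAA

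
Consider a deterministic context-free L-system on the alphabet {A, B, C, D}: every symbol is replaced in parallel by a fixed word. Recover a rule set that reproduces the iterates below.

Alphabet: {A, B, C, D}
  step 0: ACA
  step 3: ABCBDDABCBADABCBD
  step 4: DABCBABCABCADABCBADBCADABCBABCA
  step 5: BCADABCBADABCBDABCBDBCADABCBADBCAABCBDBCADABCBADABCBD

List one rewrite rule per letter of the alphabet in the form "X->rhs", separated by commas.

  step 4 ⇒ step 5: DABCBABCABCADABCBADBCADABCBABCA ⇒ BCA·D·A·BCB·A·D·A·BCB·D·A·BCB·D·BCA·D·A·BCB·A·D·BCA·A·BCB·D·BCA·D·A·BCB·A·D·A·BCB·D
    A ↦ D
    B ↦ A
    C ↦ BCB
    D ↦ BCA

A->D, B->A, C->BCB, D->BCA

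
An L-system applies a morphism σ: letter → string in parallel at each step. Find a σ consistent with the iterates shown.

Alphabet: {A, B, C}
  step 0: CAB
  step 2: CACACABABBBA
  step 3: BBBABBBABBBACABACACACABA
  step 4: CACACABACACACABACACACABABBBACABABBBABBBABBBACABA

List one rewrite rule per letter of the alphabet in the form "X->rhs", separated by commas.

  step 3 ⇒ step 4: BBBABBBABBBACABACACACABA ⇒ CA·CA·CA·BA·CA·CA·CA·BA·CA·CA·CA·BA·BB·BA·CA·BA·BB·BA·BB·BA·BB·BA·CA·BA
    A ↦ BA
    B ↦ CA
    C ↦ BB

A->BA, B->CA, C->BB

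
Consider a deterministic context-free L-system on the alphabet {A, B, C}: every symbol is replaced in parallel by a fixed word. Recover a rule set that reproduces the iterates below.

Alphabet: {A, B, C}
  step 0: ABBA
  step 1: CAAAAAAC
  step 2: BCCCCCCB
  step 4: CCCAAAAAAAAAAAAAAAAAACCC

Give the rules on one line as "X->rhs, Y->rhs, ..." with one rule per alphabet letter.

  step 1 ⇒ step 2: CAAAAAAC ⇒ B·C·C·C·C·C·C·B
    A ↦ C
    C ↦ B
  step 0 ⇒ step 1: ABBA ⇒ C·AAA·AAA·C
    B ↦ AAA

A->C, B->AAA, C->B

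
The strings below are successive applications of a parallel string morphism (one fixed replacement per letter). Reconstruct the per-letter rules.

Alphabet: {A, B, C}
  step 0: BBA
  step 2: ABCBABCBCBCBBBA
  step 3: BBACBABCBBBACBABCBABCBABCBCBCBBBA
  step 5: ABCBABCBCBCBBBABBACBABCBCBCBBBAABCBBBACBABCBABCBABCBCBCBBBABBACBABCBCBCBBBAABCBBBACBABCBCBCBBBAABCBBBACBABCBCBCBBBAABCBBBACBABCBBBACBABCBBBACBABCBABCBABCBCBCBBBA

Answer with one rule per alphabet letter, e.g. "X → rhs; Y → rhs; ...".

  step 2 ⇒ step 3: ABCBABCBCBCBBBA ⇒ BBA·CB·AB·CB·BBA·CB·AB·CB·AB·CB·AB·CB·CB·CB·BBA
    A ↦ BBA
    B ↦ CB
    C ↦ AB

A->BBA, B->CB, C->AB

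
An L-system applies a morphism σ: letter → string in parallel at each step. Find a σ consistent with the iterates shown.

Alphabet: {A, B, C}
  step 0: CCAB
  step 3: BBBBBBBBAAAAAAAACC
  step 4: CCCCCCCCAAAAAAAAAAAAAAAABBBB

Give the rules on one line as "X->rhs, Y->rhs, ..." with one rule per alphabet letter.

A->AA, B->C, C->BB

  step 3 ⇒ step 4: BBBBBBBBAAAAAAAACC ⇒ C·C·C·C·C·C·C·C·AA·AA·AA·AA·AA·AA·AA·AA·BB·BB
    A ↦ AA
    B ↦ C
    C ↦ BB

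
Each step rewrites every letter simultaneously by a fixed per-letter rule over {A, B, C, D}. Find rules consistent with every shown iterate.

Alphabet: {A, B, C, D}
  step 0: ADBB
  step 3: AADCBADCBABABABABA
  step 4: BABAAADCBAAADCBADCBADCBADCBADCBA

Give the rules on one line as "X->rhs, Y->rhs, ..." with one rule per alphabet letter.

  step 3 ⇒ step 4: AADCBADCBABABABABA ⇒ BA·BA·A·A·DC·BA·A·A·DC·BA·DC·BA·DC·BA·DC·BA·DC·BA
    A ↦ BA
    B ↦ DC
    C ↦ A
    D ↦ A

A->BA, B->DC, C->A, D->A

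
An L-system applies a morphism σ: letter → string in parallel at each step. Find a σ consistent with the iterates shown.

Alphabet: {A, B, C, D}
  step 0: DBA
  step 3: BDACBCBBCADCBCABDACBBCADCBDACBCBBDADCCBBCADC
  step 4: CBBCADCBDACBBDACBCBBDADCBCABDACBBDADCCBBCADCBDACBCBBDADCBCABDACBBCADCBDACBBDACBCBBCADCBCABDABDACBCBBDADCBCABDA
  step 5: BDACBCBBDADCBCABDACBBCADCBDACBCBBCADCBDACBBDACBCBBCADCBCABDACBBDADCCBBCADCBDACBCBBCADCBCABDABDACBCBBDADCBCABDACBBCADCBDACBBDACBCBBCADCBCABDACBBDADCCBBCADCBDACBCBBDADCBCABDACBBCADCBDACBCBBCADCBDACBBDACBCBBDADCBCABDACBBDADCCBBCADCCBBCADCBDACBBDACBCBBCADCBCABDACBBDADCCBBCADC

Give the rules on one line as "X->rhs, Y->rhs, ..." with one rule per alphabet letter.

  step 4 ⇒ step 5: CBBCADCBDACBBDACBCBBDADCBCABDACBBDADCCBBCADCBDACBCBBDADCBCABDACBBCADCBDACBBDACBCBBCADCBCABDABDACBCBBDADCBCABDA ⇒ BDA·CB·CB·BDA·DC·BCA·BDA·CB·BCA·DC·BDA·CB·CB·BCA·DC·BDA·CB·BDA·CB·CB·BCA·DC·BCA·BDA·CB·BDA·DC·CB·BCA·DC·BDA·CB·CB·BCA·DC·BCA·BDA·BDA·CB·CB·BDA·DC·BCA·BDA·CB·BCA·DC·BDA·CB·BDA·CB·CB·BCA·DC·BCA·BDA·CB·BDA·DC·CB·BCA·DC·BDA·CB·CB·BDA·DC·BCA·BDA·CB·BCA·DC·BDA·CB·CB·BCA·DC·BDA·CB·BDA·CB·CB·BDA·DC·BCA·BDA·CB·BDA·DC·CB·BCA·DC·CB·BCA·DC·BDA·CB·BDA·CB·CB·BCA·DC·BCA·BDA·CB·BDA·DC·CB·BCA·DC
    A ↦ DC
    B ↦ CB
    C ↦ BDA
    D ↦ BCA

A->DC, B->CB, C->BDA, D->BCA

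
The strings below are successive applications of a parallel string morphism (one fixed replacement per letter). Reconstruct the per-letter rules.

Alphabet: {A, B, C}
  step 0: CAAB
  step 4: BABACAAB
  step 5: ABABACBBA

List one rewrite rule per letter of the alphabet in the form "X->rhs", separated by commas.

A->B, B->A, C->AC

  step 4 ⇒ step 5: BABACAAB ⇒ A·B·A·B·AC·B·B·A
    A ↦ B
    B ↦ A
    C ↦ AC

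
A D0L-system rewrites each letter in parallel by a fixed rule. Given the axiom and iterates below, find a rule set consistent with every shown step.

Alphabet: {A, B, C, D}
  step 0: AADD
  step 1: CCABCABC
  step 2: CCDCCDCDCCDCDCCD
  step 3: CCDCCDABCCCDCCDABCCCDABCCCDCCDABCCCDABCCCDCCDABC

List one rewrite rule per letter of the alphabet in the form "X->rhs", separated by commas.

  step 2 ⇒ step 3: CCDCCDCDCCDCDCCD ⇒ CCD·CCD·ABC·CCD·CCD·ABC·CCD·ABC·CCD·CCD·ABC·CCD·ABC·CCD·CCD·ABC
    C ↦ CCD
    D ↦ ABC
  step 0 ⇒ step 1: AADD ⇒ C·C·ABC·ABC
    A ↦ C
  step 1 ⇒ step 2: CCABCABC ⇒ CCD·CCD·C·D·CCD·C·D·CCD
    B ↦ D

A->C, B->D, C->CCD, D->ABC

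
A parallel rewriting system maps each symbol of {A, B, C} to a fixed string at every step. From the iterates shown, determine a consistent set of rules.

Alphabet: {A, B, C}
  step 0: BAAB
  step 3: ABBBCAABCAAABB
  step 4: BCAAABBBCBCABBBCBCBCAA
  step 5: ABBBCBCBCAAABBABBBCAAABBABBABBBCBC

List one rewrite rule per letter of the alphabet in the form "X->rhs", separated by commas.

A->BC, B->A, C->BB

  step 4 ⇒ step 5: BCAAABBBCBCABBBCBCBCAA ⇒ A·BB·BC·BC·BC·A·A·A·BB·A·BB·BC·A·A·A·BB·A·BB·A·BB·BC·BC
    A ↦ BC
    B ↦ A
    C ↦ BB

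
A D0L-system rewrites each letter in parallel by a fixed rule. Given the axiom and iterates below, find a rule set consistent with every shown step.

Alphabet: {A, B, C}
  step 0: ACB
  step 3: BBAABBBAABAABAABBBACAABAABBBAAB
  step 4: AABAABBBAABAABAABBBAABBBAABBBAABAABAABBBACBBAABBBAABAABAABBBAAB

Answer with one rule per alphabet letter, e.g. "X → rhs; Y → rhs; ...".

  step 3 ⇒ step 4: BBAABBBAABAABAABBBACAABAABBBAAB ⇒ AAB·AAB·B·B·AAB·AAB·AAB·B·B·AAB·B·B·AAB·B·B·AAB·AAB·AAB·B·BAC·B·B·AAB·B·B·AAB·AAB·AAB·B·B·AAB
    A ↦ B
    B ↦ AAB
    C ↦ BAC

A->B, B->AAB, C->BAC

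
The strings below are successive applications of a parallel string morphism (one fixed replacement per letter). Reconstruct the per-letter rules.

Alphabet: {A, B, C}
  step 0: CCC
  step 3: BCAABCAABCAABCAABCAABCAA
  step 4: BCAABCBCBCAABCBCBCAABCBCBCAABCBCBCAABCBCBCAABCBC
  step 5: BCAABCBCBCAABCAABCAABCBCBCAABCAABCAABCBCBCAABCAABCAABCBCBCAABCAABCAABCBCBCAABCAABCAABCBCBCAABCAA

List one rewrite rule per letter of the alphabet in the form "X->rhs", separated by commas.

  step 4 ⇒ step 5: BCAABCBCBCAABCBCBCAABCBCBCAABCBCBCAABCBCBCAABCBC ⇒ BC·AA·BC·BC·BC·AA·BC·AA·BC·AA·BC·BC·BC·AA·BC·AA·BC·AA·BC·BC·BC·AA·BC·AA·BC·AA·BC·BC·BC·AA·BC·AA·BC·AA·BC·BC·BC·AA·BC·AA·BC·AA·BC·BC·BC·AA·BC·AA
    A ↦ BC
    B ↦ BC
    C ↦ AA

A->BC, B->BC, C->AA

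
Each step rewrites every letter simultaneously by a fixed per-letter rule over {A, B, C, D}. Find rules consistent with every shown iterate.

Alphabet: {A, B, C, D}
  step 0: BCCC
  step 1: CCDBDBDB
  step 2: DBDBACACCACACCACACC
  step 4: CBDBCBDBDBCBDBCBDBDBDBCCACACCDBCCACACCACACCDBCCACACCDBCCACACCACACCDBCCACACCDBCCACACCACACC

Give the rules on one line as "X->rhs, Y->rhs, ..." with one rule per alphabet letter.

  step 1 ⇒ step 2: CCDBDBDB ⇒ DB·DB·ACA·CC·ACA·CC·ACA·CC
    B ↦ CC
    C ↦ DB
    D ↦ ACA
    A ↦ CB  (constrained at step 2)

A->CB, B->CC, C->DB, D->ACA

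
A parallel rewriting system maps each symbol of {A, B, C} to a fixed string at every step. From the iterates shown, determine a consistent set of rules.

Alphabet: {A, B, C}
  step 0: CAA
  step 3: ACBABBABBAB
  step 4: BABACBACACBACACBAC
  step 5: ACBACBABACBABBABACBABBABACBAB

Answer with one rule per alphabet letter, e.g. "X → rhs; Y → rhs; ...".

A->B, B->AC, C->AB

  step 4 ⇒ step 5: BABACBACACBACACBAC ⇒ AC·B·AC·B·AB·AC·B·AB·B·AB·AC·B·AB·B·AB·AC·B·AB
    A ↦ B
    B ↦ AC
    C ↦ AB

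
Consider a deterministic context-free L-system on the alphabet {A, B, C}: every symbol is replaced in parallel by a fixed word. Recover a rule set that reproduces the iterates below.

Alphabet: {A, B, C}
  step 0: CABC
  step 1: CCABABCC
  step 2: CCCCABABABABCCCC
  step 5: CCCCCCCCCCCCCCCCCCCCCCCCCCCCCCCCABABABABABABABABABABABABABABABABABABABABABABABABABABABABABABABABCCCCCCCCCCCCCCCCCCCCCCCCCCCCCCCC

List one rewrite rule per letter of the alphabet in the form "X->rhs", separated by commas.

  step 1 ⇒ step 2: CCABABCC ⇒ CC·CC·AB·AB·AB·AB·CC·CC
    A ↦ AB
    B ↦ AB
    C ↦ CC

A->AB, B->AB, C->CC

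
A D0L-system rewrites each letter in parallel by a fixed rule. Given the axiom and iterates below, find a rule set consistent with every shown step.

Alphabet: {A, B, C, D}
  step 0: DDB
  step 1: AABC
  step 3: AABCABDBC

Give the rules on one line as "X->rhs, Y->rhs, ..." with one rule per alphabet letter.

A->D, B->BC, C->AB, D->A

  step 0 ⇒ step 1: DDB ⇒ A·A·BC
    B ↦ BC
    D ↦ A
    A ↦ D  (constrained at step 1)
    C ↦ AB  (constrained at step 1)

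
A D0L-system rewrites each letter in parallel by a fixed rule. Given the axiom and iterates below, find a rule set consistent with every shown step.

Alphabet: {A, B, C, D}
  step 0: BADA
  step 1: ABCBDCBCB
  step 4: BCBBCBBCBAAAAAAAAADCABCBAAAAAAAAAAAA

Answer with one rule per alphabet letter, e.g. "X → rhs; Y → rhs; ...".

  step 0 ⇒ step 1: BADA ⇒ A·BCB·DC·BCB
    A ↦ BCB
    B ↦ A
    D ↦ DC
    C ↦ A  (constrained at step 1)

A->BCB, B->A, C->A, D->DC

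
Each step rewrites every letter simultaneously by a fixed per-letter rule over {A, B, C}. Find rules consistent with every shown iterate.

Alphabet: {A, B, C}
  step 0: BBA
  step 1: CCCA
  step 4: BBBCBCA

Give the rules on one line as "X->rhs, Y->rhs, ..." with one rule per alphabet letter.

A->CA, B->C, C->B

  step 0 ⇒ step 1: BBA ⇒ C·C·CA
    A ↦ CA
    B ↦ C
    C ↦ B  (constrained at step 1)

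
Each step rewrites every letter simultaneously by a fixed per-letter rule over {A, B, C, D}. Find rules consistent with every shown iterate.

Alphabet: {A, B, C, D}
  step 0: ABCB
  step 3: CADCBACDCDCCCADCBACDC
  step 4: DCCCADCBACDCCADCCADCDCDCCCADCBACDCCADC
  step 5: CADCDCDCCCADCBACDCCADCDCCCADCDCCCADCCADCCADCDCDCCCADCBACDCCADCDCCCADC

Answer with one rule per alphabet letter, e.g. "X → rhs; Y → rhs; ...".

A->C, B->BA, C->DC, D->CA

  step 4 ⇒ step 5: DCCCADCBACDCCADCCADCDCDCCCADCBACDCCADC ⇒ CA·DC·DC·DC·C·CA·DC·BA·C·DC·CA·DC·DC·C·CA·DC·DC·C·CA·DC·CA·DC·CA·DC·DC·DC·C·CA·DC·BA·C·DC·CA·DC·DC·C·CA·DC
    A ↦ C
    B ↦ BA
    C ↦ DC
    D ↦ CA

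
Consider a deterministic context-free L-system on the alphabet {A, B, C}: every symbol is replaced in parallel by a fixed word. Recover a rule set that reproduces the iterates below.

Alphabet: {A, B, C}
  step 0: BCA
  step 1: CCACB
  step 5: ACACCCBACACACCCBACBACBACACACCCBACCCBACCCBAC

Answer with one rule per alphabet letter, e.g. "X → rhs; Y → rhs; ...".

  step 0 ⇒ step 1: BCA ⇒ CC·AC·B
    A ↦ B
    B ↦ CC
    C ↦ AC

A->B, B->CC, C->AC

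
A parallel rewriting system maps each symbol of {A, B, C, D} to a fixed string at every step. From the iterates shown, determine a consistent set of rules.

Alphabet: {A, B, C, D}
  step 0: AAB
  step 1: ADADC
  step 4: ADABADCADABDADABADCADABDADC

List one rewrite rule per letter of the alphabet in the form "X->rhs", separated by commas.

A->AD, B->C, C->D, D->AB

  step 0 ⇒ step 1: AAB ⇒ AD·AD·C
    A ↦ AD
    B ↦ C
    C ↦ D  (constrained at step 1)
    D ↦ AB  (constrained at step 1)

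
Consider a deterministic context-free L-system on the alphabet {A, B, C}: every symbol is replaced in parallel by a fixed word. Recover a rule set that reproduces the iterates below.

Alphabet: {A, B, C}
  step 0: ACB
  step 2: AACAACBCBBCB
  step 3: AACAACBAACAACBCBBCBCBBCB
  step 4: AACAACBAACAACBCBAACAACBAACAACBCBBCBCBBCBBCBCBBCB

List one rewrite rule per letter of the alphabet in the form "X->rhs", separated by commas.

A->AAC, B->CB, C->B

  step 3 ⇒ step 4: AACAACBAACAACBCBBCBCBBCB ⇒ AAC·AAC·B·AAC·AAC·B·CB·AAC·AAC·B·AAC·AAC·B·CB·B·CB·CB·B·CB·B·CB·CB·B·CB
    A ↦ AAC
    B ↦ CB
    C ↦ B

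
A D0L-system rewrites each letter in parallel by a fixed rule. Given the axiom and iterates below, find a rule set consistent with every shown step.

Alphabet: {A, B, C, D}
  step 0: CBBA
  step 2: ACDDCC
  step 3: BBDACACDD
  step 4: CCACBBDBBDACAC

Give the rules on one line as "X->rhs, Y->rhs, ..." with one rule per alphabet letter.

A->BB, B->C, C->D, D->AC

  step 3 ⇒ step 4: BBDACACDD ⇒ C·C·AC·BB·D·BB·D·AC·AC
    A ↦ BB
    B ↦ C
    C ↦ D
    D ↦ AC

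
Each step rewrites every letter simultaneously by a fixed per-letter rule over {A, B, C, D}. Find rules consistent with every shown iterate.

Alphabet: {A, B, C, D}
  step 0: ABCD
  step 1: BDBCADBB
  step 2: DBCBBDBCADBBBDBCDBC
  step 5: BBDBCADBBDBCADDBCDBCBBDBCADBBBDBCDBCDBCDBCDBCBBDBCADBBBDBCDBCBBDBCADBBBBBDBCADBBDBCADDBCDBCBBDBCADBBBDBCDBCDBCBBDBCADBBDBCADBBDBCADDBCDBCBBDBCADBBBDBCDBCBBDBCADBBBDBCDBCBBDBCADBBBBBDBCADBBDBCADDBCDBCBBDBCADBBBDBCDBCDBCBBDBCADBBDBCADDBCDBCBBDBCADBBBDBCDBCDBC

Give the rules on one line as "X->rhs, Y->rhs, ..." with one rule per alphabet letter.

A->B, B->DBC, C->AD, D->BB

  step 1 ⇒ step 2: BDBCADBB ⇒ DBC·BB·DBC·AD·B·BB·DBC·DBC
    A ↦ B
    B ↦ DBC
    C ↦ AD
    D ↦ BB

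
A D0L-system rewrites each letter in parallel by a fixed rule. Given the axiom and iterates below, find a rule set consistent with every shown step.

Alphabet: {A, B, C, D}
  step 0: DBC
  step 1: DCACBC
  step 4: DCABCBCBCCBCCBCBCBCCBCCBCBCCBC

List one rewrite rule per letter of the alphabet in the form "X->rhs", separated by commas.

  step 0 ⇒ step 1: DBC ⇒ DCA·C·BC
    B ↦ C
    C ↦ BC
    D ↦ DCA
    A ↦ B  (constrained at step 1)

A->B, B->C, C->BC, D->DCA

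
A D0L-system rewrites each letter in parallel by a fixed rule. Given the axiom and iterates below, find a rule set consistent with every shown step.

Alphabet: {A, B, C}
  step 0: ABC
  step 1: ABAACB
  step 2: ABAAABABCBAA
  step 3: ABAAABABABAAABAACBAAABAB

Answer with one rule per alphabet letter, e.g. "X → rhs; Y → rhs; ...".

  step 2 ⇒ step 3: ABAAABABCBAA ⇒ AB·AA·AB·AB·AB·AA·AB·AA·CB·AA·AB·AB
    A ↦ AB
    B ↦ AA
    C ↦ CB

A->AB, B->AA, C->CB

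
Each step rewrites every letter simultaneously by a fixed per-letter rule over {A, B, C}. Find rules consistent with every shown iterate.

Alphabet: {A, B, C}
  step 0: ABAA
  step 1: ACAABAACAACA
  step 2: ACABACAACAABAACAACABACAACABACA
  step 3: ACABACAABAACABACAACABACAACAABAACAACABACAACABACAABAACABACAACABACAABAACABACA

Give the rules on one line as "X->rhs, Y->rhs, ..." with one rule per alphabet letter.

  step 2 ⇒ step 3: ACABACAACAABAACAACABACAACABACA ⇒ ACA·B·ACA·ABA·ACA·B·ACA·ACA·B·ACA·ACA·ABA·ACA·ACA·B·ACA·ACA·B·ACA·ABA·ACA·B·ACA·ACA·B·ACA·ABA·ACA·B·ACA
    A ↦ ACA
    B ↦ ABA
    C ↦ B

A->ACA, B->ABA, C->B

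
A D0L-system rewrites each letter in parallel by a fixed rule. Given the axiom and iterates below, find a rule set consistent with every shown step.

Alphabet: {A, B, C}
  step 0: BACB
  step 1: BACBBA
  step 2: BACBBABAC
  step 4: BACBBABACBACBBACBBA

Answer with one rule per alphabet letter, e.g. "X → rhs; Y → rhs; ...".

A->C, B->BA, C->B

  step 1 ⇒ step 2: BACBBA ⇒ BA·C·B·BA·BA·C
    A ↦ C
    B ↦ BA
    C ↦ B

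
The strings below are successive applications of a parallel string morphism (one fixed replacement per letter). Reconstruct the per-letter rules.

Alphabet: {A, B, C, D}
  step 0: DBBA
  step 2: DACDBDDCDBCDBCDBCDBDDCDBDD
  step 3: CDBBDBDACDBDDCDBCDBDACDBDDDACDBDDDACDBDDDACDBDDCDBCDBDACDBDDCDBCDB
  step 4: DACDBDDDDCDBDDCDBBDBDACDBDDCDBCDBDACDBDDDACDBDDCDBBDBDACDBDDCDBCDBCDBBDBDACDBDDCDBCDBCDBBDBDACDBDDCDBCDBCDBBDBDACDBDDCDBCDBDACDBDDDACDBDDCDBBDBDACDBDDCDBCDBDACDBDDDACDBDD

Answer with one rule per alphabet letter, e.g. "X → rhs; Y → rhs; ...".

A->BDB, B->DD, C->DA, D->CDB

  step 3 ⇒ step 4: CDBBDBDACDBDDCDBCDBDACDBDDDACDBDDDACDBDDDACDBDDCDBCDBDACDBDDCDBCDB ⇒ DA·CDB·DD·DD·CDB·DD·CDB·BDB·DA·CDB·DD·CDB·CDB·DA·CDB·DD·DA·CDB·DD·CDB·BDB·DA·CDB·DD·CDB·CDB·CDB·BDB·DA·CDB·DD·CDB·CDB·CDB·BDB·DA·CDB·DD·CDB·CDB·CDB·BDB·DA·CDB·DD·CDB·CDB·DA·CDB·DD·DA·CDB·DD·CDB·BDB·DA·CDB·DD·CDB·CDB·DA·CDB·DD·DA·CDB·DD
    A ↦ BDB
    B ↦ DD
    C ↦ DA
    D ↦ CDB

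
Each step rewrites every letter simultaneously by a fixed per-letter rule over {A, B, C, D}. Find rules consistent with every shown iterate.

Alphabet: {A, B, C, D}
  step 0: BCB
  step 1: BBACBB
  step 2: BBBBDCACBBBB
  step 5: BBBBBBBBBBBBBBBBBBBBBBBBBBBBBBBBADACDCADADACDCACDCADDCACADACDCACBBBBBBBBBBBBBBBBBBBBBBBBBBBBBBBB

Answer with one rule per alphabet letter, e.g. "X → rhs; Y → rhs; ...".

  step 1 ⇒ step 2: BBACBB ⇒ BB·BB·DC·AC·BB·BB
    A ↦ DC
    B ↦ BB
    C ↦ AC
    D ↦ AD  (constrained at step 2)

A->DC, B->BB, C->AC, D->AD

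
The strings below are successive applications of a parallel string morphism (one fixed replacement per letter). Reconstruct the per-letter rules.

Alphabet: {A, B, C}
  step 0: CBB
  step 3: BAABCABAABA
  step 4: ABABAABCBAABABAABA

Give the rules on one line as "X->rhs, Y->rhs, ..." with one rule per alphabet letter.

A->BA, B->A, C->BC

  step 3 ⇒ step 4: BAABCABAABA ⇒ A·BA·BA·A·BC·BA·A·BA·BA·A·BA
    A ↦ BA
    B ↦ A
    C ↦ BC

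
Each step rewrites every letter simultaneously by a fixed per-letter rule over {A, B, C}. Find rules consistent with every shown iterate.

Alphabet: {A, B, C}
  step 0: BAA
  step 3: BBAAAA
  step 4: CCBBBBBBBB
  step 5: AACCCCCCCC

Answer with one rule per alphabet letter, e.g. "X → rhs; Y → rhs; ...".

  step 4 ⇒ step 5: CCBBBBBBBB ⇒ A·A·C·C·C·C·C·C·C·C
    B ↦ C
    C ↦ A
  step 3 ⇒ step 4: BBAAAA ⇒ C·C·BB·BB·BB·BB
    A ↦ BB

A->BB, B->C, C->A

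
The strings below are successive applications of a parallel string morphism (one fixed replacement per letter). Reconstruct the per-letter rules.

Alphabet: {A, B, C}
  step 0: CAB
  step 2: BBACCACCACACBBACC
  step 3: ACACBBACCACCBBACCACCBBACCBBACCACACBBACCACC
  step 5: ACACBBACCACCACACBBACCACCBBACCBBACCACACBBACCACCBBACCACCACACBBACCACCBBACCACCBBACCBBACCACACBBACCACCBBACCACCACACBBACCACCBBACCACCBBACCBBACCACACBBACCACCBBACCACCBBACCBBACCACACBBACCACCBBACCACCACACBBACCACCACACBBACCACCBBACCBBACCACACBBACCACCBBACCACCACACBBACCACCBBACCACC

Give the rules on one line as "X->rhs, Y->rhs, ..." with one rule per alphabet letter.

A->BB, B->AC, C->ACC

  step 2 ⇒ step 3: BBACCACCACACBBACC ⇒ AC·AC·BB·ACC·ACC·BB·ACC·ACC·BB·ACC·BB·ACC·AC·AC·BB·ACC·ACC
    A ↦ BB
    B ↦ AC
    C ↦ ACC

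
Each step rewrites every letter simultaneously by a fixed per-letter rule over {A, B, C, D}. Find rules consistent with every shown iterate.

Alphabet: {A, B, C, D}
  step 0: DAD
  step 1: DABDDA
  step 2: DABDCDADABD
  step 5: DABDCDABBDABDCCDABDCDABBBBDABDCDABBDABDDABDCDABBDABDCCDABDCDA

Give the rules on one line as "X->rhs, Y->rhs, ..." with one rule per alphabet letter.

  step 1 ⇒ step 2: DABDDA ⇒ DA·BD·C·DA·DA·BD
    A ↦ BD
    B ↦ C
    D ↦ DA
    C ↦ BB  (constrained at step 2)

A->BD, B->C, C->BB, D->DA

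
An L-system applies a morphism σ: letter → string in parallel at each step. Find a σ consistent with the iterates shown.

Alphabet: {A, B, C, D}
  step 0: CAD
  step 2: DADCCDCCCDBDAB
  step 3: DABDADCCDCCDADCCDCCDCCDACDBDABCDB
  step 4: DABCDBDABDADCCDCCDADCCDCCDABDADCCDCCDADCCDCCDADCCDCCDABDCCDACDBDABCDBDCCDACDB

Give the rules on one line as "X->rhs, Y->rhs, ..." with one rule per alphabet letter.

  step 3 ⇒ step 4: DABDADCCDCCDADCCDCCDCCDACDBDABCDB ⇒ DA·B·CDB·DA·B·DA·DCC·DCC·DA·DCC·DCC·DA·B·DA·DCC·DCC·DA·DCC·DCC·DA·DCC·DCC·DA·B·DCC·DA·CDB·DA·B·CDB·DCC·DA·CDB
    A ↦ B
    B ↦ CDB
    C ↦ DCC
    D ↦ DA

A->B, B->CDB, C->DCC, D->DA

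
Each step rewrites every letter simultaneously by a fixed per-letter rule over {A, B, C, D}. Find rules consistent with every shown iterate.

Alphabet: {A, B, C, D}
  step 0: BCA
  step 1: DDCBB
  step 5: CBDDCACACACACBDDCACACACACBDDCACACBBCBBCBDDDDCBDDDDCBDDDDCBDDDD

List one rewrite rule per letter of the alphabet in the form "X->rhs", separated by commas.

  step 0 ⇒ step 1: BCA ⇒ DD·CB·B
    A ↦ B
    B ↦ DD
    C ↦ CB
    D ↦ CA  (constrained at step 1)

A->B, B->DD, C->CB, D->CA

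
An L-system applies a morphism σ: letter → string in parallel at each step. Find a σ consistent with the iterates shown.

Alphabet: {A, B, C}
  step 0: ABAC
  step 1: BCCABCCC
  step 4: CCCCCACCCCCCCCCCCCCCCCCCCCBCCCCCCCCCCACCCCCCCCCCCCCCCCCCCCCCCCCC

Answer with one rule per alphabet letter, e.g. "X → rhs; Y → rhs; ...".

  step 0 ⇒ step 1: ABAC ⇒ BC·CA·BC·CC
    A ↦ BC
    B ↦ CA
    C ↦ CC

A->BC, B->CA, C->CC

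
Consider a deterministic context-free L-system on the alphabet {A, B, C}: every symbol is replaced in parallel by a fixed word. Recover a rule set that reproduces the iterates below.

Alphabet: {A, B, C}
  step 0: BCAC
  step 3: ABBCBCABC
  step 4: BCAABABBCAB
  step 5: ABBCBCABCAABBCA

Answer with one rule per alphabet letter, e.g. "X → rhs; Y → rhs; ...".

A->BC, B->A, C->B

  step 4 ⇒ step 5: BCAABABBCAB ⇒ A·B·BC·BC·A·BC·A·A·B·BC·A
    A ↦ BC
    B ↦ A
    C ↦ B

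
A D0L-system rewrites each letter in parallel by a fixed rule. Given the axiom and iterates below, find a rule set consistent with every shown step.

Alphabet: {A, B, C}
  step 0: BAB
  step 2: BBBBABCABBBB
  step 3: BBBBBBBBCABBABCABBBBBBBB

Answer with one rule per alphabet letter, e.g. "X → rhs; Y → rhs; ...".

  step 2 ⇒ step 3: BBBBABCABBBB ⇒ BB·BB·BB·BB·CA·BB·AB·CA·BB·BB·BB·BB
    A ↦ CA
    B ↦ BB
    C ↦ AB

A->CA, B->BB, C->AB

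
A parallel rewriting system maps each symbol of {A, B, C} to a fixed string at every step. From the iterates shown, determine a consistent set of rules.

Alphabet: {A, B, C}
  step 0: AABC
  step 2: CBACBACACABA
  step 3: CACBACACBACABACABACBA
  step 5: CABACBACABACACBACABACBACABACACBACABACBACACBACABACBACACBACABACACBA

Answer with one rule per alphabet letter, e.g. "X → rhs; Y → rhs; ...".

A->BA, B->C, C->CA

  step 2 ⇒ step 3: CBACBACACABA ⇒ CA·C·BA·CA·C·BA·CA·BA·CA·BA·C·BA
    A ↦ BA
    B ↦ C
    C ↦ CA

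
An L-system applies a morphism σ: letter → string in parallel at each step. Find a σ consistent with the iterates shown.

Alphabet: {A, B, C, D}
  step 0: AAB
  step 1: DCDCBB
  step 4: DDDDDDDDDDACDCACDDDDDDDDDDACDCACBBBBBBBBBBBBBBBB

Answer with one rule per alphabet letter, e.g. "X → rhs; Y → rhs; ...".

A->DC, B->BB, C->AC, D->DD

  step 0 ⇒ step 1: AAB ⇒ DC·DC·BB
    A ↦ DC
    B ↦ BB
    C ↦ AC  (constrained at step 1)
    D ↦ DD  (constrained at step 1)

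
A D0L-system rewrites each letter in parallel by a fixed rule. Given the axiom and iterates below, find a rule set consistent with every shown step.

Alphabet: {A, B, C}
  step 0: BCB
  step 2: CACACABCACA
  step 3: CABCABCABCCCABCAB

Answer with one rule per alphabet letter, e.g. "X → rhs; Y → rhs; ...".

A->B, B->CC, C->CA

  step 2 ⇒ step 3: CACACABCACA ⇒ CA·B·CA·B·CA·B·CC·CA·B·CA·B
    A ↦ B
    B ↦ CC
    C ↦ CA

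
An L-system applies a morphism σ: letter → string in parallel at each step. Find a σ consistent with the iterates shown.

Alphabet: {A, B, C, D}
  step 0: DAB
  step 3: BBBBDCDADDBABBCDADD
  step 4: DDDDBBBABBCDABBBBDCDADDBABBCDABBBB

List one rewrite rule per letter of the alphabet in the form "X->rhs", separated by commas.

A->CDA, B->D, C->BA, D->BB

  step 3 ⇒ step 4: BBBBDCDADDBABBCDADD ⇒ D·D·D·D·BB·BA·BB·CDA·BB·BB·D·CDA·D·D·BA·BB·CDA·BB·BB
    A ↦ CDA
    B ↦ D
    C ↦ BA
    D ↦ BB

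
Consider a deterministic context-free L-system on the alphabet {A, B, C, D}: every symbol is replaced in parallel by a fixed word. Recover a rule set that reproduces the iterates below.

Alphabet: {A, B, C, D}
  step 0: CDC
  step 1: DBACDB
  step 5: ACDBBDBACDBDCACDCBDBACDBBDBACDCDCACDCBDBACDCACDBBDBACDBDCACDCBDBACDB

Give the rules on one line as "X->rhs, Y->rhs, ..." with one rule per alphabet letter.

  step 0 ⇒ step 1: CDC ⇒ DB·AC·DB
    C ↦ DB
    D ↦ AC
    A ↦ B  (constrained at step 1)
    B ↦ DC  (constrained at step 1)

A->B, B->DC, C->DB, D->AC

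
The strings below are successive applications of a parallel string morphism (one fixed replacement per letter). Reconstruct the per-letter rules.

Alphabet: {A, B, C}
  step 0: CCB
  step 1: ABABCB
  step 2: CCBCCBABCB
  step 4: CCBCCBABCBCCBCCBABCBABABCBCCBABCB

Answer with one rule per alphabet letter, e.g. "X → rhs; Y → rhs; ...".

A->C, B->CB, C->AB

  step 1 ⇒ step 2: ABABCB ⇒ C·CB·C·CB·AB·CB
    A ↦ C
    B ↦ CB
    C ↦ AB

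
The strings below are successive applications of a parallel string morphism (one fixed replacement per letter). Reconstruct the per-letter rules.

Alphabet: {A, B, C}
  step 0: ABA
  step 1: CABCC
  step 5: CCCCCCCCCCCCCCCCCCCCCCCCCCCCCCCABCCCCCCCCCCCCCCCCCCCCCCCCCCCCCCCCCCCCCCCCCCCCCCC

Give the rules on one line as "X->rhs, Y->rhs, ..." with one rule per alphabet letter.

  step 0 ⇒ step 1: ABA ⇒ C·ABC·C
    A ↦ C
    B ↦ ABC
    C ↦ CC  (constrained at step 1)

A->C, B->ABC, C->CC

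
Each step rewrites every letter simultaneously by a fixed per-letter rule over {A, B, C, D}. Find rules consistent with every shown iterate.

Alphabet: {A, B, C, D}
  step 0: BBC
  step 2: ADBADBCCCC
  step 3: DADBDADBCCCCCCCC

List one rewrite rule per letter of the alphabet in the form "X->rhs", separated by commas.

  step 2 ⇒ step 3: ADBADBCCCC ⇒ D·A·DB·D·A·DB·CC·CC·CC·CC
    A ↦ D
    B ↦ DB
    C ↦ CC
    D ↦ A

A->D, B->DB, C->CC, D->A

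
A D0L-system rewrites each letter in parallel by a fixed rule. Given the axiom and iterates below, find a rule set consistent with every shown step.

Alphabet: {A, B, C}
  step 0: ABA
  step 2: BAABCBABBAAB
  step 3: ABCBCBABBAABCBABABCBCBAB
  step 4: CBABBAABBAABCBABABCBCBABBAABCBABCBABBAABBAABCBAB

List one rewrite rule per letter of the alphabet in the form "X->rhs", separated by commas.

  step 3 ⇒ step 4: ABCBCBABBAABCBABABCBCBAB ⇒ CB·AB·BA·AB·BA·AB·CB·AB·AB·CB·CB·AB·BA·AB·CB·AB·CB·AB·BA·AB·BA·AB·CB·AB
    A ↦ CB
    B ↦ AB
    C ↦ BA

A->CB, B->AB, C->BA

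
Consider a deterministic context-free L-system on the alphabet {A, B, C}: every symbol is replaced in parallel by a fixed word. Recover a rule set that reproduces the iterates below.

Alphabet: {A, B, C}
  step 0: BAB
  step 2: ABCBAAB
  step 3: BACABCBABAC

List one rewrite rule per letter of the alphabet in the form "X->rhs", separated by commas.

A->BA, B->C, C->AB

  step 2 ⇒ step 3: ABCBAAB ⇒ BA·C·AB·C·BA·BA·C
    A ↦ BA
    B ↦ C
    C ↦ AB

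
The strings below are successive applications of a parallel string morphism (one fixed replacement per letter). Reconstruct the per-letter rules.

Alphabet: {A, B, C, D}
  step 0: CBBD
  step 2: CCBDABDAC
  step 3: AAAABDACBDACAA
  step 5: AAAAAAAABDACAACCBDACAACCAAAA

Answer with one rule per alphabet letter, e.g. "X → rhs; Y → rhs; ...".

  step 2 ⇒ step 3: CCBDABDAC ⇒ AA·AA·BD·A·C·BD·A·C·AA
    A ↦ C
    B ↦ BD
    C ↦ AA
    D ↦ A

A->C, B->BD, C->AA, D->A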